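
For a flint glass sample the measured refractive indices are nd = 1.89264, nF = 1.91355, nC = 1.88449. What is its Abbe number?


Abbe number formula: Vd = (nd - 1) / (nF - nC)
  nd - 1 = 1.89264 - 1 = 0.89264
  nF - nC = 1.91355 - 1.88449 = 0.02906
  Vd = 0.89264 / 0.02906 = 30.72

30.72


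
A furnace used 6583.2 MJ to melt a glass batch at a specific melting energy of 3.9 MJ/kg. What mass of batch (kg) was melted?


Rearrange E = m * s for m:
  m = E / s
  m = 6583.2 / 3.9 = 1688.0 kg

1688.0 kg


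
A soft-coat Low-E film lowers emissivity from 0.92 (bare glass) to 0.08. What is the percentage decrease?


Percentage reduction = (1 - coated/uncoated) * 100
  Ratio = 0.08 / 0.92 = 0.087
  Reduction = (1 - 0.087) * 100 = 91.3%

91.3%


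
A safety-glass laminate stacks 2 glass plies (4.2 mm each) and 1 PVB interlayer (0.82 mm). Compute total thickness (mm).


Total thickness = glass contribution + PVB contribution
  Glass: 2 * 4.2 = 8.4 mm
  PVB: 1 * 0.82 = 0.82 mm
  Total = 8.4 + 0.82 = 9.22 mm

9.22 mm


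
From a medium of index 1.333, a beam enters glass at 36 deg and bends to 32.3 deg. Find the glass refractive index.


Apply Snell's law: n1 * sin(theta1) = n2 * sin(theta2)
  n2 = n1 * sin(theta1) / sin(theta2)
  sin(36) = 0.587785
  sin(32.3) = 0.534352
  n2 = 1.333 * 0.587785 / 0.534352 = 1.4663

1.4663


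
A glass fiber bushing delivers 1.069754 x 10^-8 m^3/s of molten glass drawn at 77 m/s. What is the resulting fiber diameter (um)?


Cross-sectional area from continuity:
  A = Q / v = 1.069754 x 10^-8 / 77 = 1.389291 x 10^-10 m^2
Diameter from circular cross-section:
  d = sqrt(4A / pi) * 10^6 (m -> um)
  d = sqrt(4 * 1.389291 x 10^-10 / pi) * 10^6 = 13.3 um

13.3 um


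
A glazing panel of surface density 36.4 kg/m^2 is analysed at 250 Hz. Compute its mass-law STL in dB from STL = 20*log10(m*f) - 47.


Mass law: STL = 20 * log10(m * f) - 47
  m * f = 36.4 * 250 = 9100
  log10(9100) = 3.95904
  STL = 20 * 3.95904 - 47 = 79.1808 - 47 = 32.2 dB

32.2 dB


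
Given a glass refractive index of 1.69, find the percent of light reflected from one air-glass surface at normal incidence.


Fresnel reflectance at normal incidence:
  R = ((n - 1)/(n + 1))^2
  (n - 1)/(n + 1) = (1.69 - 1)/(1.69 + 1) = 0.256506
  R = 0.256506^2 = 0.0657953
  R(%) = 0.0657953 * 100 = 6.58%

6.58%


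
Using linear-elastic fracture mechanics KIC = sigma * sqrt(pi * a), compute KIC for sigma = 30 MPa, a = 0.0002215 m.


Fracture toughness: KIC = sigma * sqrt(pi * a)
  pi * a = pi * 0.0002215 = 0.000695863
  sqrt(pi * a) = 0.026379
  KIC = 30 * 0.026379 = 0.791 MPa*sqrt(m)

0.791 MPa*sqrt(m)


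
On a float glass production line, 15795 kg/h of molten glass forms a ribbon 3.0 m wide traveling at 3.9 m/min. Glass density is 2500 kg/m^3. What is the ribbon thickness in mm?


Ribbon cross-section from mass balance:
  Volume rate = throughput / density = 15795 / 2500 = 6.318 m^3/h
  thickness = volume rate / (speed * 60 * width), i.e.
  thickness = throughput / (60 * speed * width * density) * 1000
  thickness = 15795 / (60 * 3.9 * 3.0 * 2500) * 1000 = 9.0 mm

9.0 mm


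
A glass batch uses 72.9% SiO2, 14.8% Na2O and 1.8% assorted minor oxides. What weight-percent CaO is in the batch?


Pieces sum to 100%:
  CaO = 100 - (SiO2 + Na2O + others)
  CaO = 100 - (72.9 + 14.8 + 1.8) = 10.5%

10.5%


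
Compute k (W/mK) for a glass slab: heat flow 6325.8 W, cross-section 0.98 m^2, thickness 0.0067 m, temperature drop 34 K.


Fourier's law rearranged: k = Q * t / (A * dT)
  Numerator = 6325.8 * 0.0067 = 42.38286
  Denominator = 0.98 * 34 = 33.32
  k = 42.38286 / 33.32 = 1.272 W/mK

1.272 W/mK


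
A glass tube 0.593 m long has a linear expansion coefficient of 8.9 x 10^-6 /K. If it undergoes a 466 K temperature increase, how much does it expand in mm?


Thermal expansion formula: dL = alpha * L0 * dT
  dL = (8.9 x 10^-6) * 0.593 * 466 = 0.00245941 m
Convert to mm: 0.00245941 * 1000 = 2.4594 mm

2.4594 mm


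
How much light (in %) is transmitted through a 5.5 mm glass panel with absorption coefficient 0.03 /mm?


Beer-Lambert law: T = exp(-alpha * thickness)
  exponent = -0.03 * 5.5 = -0.165
  T = exp(-0.165) = 0.8479
  Percentage = 0.8479 * 100 = 84.79%

84.79%


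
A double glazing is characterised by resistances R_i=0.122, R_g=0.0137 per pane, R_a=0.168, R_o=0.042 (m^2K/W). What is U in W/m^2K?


Total thermal resistance (series):
  R_total = R_in + R_glass + R_air + R_glass + R_out
  R_total = 0.122 + 0.0137 + 0.168 + 0.0137 + 0.042 = 0.3594 m^2K/W
U-value = 1 / R_total = 1 / 0.3594 = 2.782 W/m^2K

2.782 W/m^2K


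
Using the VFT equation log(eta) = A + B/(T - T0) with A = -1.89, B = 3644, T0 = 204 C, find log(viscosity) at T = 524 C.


VFT equation: log(eta) = A + B / (T - T0)
  T - T0 = 524 - 204 = 320
  B / (T - T0) = 3644 / 320 = 11.387
  log(eta) = -1.89 + 11.387 = 9.497

9.497


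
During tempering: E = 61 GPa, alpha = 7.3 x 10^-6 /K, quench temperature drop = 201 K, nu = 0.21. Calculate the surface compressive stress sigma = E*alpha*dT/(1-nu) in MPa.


Tempering stress: sigma = E * alpha * dT / (1 - nu)
  E (MPa) = 61 * 1000 = 61000
  Numerator = 61000 * (7.3 x 10^-6) * 201 = 89.5053
  Denominator = 1 - 0.21 = 0.79
  sigma = 89.5053 / 0.79 = 113.3 MPa

113.3 MPa


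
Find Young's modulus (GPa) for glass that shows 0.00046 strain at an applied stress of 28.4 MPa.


Young's modulus: E = stress / strain
  E = 28.4 MPa / 0.00046 = 61739.13 MPa
Convert to GPa: 61739.13 / 1000 = 61.74 GPa

61.74 GPa


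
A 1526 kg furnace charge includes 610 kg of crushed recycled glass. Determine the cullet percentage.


Cullet ratio = (cullet mass / total batch mass) * 100
  Ratio = 610 / 1526 * 100 = 39.97%

39.97%


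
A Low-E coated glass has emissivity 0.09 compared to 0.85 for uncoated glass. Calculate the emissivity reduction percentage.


Percentage reduction = (1 - coated/uncoated) * 100
  Ratio = 0.09 / 0.85 = 0.1059
  Reduction = (1 - 0.1059) * 100 = 89.4%

89.4%


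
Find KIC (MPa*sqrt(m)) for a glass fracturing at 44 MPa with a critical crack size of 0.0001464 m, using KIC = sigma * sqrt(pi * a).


Fracture toughness: KIC = sigma * sqrt(pi * a)
  pi * a = pi * 0.0001464 = 0.000459929
  sqrt(pi * a) = 0.021446
  KIC = 44 * 0.021446 = 0.944 MPa*sqrt(m)

0.944 MPa*sqrt(m)


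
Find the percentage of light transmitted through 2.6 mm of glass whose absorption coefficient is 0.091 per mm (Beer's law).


Beer-Lambert law: T = exp(-alpha * thickness)
  exponent = -0.091 * 2.6 = -0.2366
  T = exp(-0.2366) = 0.7893
  Percentage = 0.7893 * 100 = 78.93%

78.93%


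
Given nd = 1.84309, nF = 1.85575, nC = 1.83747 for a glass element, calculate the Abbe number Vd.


Abbe number formula: Vd = (nd - 1) / (nF - nC)
  nd - 1 = 1.84309 - 1 = 0.84309
  nF - nC = 1.85575 - 1.83747 = 0.01828
  Vd = 0.84309 / 0.01828 = 46.12

46.12


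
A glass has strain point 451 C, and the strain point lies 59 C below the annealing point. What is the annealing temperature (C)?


T_anneal = T_strain + gap:
  T_anneal = 451 + 59 = 510 C

510 C


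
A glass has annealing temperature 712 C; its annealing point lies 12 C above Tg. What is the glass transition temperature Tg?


Rearrange T_anneal = Tg + offset for Tg:
  Tg = T_anneal - offset = 712 - 12 = 700 C

700 C


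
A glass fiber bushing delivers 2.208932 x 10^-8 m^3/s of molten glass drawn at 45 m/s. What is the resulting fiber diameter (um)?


Cross-sectional area from continuity:
  A = Q / v = 2.208932 x 10^-8 / 45 = 4.908738 x 10^-10 m^2
Diameter from circular cross-section:
  d = sqrt(4A / pi) * 10^6 (m -> um)
  d = sqrt(4 * 4.908738 x 10^-10 / pi) * 10^6 = 25.0 um

25.0 um


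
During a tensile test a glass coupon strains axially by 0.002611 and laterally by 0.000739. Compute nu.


Poisson's ratio: nu = lateral strain / axial strain
  nu = 0.000739 / 0.002611 = 0.283

0.283


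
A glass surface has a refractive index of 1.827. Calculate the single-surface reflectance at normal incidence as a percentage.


Fresnel reflectance at normal incidence:
  R = ((n - 1)/(n + 1))^2
  (n - 1)/(n + 1) = (1.827 - 1)/(1.827 + 1) = 0.292536
  R = 0.292536^2 = 0.0855773
  R(%) = 0.0855773 * 100 = 8.558%

8.558%


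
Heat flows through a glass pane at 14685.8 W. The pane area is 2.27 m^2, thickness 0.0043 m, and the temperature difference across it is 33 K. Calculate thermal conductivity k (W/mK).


Fourier's law rearranged: k = Q * t / (A * dT)
  Numerator = 14685.8 * 0.0043 = 63.14894
  Denominator = 2.27 * 33 = 74.91
  k = 63.14894 / 74.91 = 0.843 W/mK

0.843 W/mK


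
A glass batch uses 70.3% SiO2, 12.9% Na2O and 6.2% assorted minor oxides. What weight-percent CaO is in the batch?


Pieces sum to 100%:
  CaO = 100 - (SiO2 + Na2O + others)
  CaO = 100 - (70.3 + 12.9 + 6.2) = 10.6%

10.6%


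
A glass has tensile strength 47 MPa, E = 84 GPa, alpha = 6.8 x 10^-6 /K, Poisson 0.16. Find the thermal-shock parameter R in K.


Thermal shock resistance: R = sigma * (1 - nu) / (E * alpha)
  Numerator = 47 * (1 - 0.16) = 39.48
  Denominator = 84 * 1000 * (6.8 x 10^-6) = 0.5712
  R = 39.48 / 0.5712 = 69.1 K

69.1 K


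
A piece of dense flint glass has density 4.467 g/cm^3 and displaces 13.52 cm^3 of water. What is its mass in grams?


Rearrange rho = m / V:
  m = rho * V
  m = 4.467 * 13.52 = 60.394 g

60.394 g


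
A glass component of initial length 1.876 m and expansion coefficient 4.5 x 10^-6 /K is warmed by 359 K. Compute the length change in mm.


Thermal expansion formula: dL = alpha * L0 * dT
  dL = (4.5 x 10^-6) * 1.876 * 359 = 0.00303068 m
Convert to mm: 0.00303068 * 1000 = 3.0307 mm

3.0307 mm


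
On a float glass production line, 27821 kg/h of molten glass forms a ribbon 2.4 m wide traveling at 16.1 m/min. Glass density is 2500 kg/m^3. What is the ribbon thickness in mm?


Ribbon cross-section from mass balance:
  Volume rate = throughput / density = 27821 / 2500 = 11.1284 m^3/h
  thickness = volume rate / (speed * 60 * width), i.e.
  thickness = throughput / (60 * speed * width * density) * 1000
  thickness = 27821 / (60 * 16.1 * 2.4 * 2500) * 1000 = 4.8 mm

4.8 mm


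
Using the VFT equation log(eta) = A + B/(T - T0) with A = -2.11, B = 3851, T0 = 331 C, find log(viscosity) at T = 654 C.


VFT equation: log(eta) = A + B / (T - T0)
  T - T0 = 654 - 331 = 323
  B / (T - T0) = 3851 / 323 = 11.923
  log(eta) = -2.11 + 11.923 = 9.813

9.813


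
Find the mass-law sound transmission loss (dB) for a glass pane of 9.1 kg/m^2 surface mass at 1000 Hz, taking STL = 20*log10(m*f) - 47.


Mass law: STL = 20 * log10(m * f) - 47
  m * f = 9.1 * 1000 = 9100
  log10(9100) = 3.95904
  STL = 20 * 3.95904 - 47 = 79.1808 - 47 = 32.2 dB

32.2 dB


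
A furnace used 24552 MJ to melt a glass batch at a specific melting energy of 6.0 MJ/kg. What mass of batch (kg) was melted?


Rearrange E = m * s for m:
  m = E / s
  m = 24552 / 6.0 = 4092.0 kg

4092.0 kg


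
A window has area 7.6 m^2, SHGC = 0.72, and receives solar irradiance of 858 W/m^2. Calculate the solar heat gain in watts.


Solar heat gain: Q = Area * SHGC * Irradiance
  Q = 7.6 * 0.72 * 858 = 4695 W

4695 W


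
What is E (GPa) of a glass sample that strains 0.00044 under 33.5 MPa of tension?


Young's modulus: E = stress / strain
  E = 33.5 MPa / 0.00044 = 76136.36 MPa
Convert to GPa: 76136.36 / 1000 = 76.14 GPa

76.14 GPa


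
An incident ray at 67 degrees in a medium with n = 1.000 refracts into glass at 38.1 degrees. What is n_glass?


Apply Snell's law: n1 * sin(theta1) = n2 * sin(theta2)
  n2 = n1 * sin(theta1) / sin(theta2)
  sin(67) = 0.920505
  sin(38.1) = 0.617036
  n2 = 1.000 * 0.920505 / 0.617036 = 1.4918

1.4918


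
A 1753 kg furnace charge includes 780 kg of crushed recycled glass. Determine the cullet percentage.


Cullet ratio = (cullet mass / total batch mass) * 100
  Ratio = 780 / 1753 * 100 = 44.5%

44.5%


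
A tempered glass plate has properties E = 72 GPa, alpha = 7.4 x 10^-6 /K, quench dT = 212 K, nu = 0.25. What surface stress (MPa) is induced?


Tempering stress: sigma = E * alpha * dT / (1 - nu)
  E (MPa) = 72 * 1000 = 72000
  Numerator = 72000 * (7.4 x 10^-6) * 212 = 112.9536
  Denominator = 1 - 0.25 = 0.75
  sigma = 112.9536 / 0.75 = 150.6 MPa

150.6 MPa


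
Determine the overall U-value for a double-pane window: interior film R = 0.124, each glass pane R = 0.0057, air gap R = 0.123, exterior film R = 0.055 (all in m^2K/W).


Total thermal resistance (series):
  R_total = R_in + R_glass + R_air + R_glass + R_out
  R_total = 0.124 + 0.0057 + 0.123 + 0.0057 + 0.055 = 0.3134 m^2K/W
U-value = 1 / R_total = 1 / 0.3134 = 3.191 W/m^2K

3.191 W/m^2K


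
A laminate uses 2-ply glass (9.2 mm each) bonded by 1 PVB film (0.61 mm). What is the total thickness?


Total thickness = glass contribution + PVB contribution
  Glass: 2 * 9.2 = 18.4 mm
  PVB: 1 * 0.61 = 0.61 mm
  Total = 18.4 + 0.61 = 19.01 mm

19.01 mm


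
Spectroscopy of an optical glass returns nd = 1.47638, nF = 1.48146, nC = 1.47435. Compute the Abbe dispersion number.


Abbe number formula: Vd = (nd - 1) / (nF - nC)
  nd - 1 = 1.47638 - 1 = 0.47638
  nF - nC = 1.48146 - 1.47435 = 0.00711
  Vd = 0.47638 / 0.00711 = 67.0

67.0


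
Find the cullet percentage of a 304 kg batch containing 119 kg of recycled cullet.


Cullet ratio = (cullet mass / total batch mass) * 100
  Ratio = 119 / 304 * 100 = 39.14%

39.14%


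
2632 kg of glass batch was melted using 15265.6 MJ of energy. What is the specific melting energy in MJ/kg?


Rearrange E = m * s for s:
  s = E / m
  s = 15265.6 / 2632 = 5.8 MJ/kg

5.8 MJ/kg


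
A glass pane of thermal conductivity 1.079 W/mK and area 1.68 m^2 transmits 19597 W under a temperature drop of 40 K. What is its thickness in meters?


Fourier's law: t = k * A * dT / Q
  t = 1.079 * 1.68 * 40 / 19597
  t = 72.5088 / 19597 = 0.0037 m

0.0037 m


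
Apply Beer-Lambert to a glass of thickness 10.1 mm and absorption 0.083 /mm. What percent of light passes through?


Beer-Lambert law: T = exp(-alpha * thickness)
  exponent = -0.083 * 10.1 = -0.8383
  T = exp(-0.8383) = 0.4324
  Percentage = 0.4324 * 100 = 43.24%

43.24%


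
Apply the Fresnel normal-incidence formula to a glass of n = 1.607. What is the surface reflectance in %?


Fresnel reflectance at normal incidence:
  R = ((n - 1)/(n + 1))^2
  (n - 1)/(n + 1) = (1.607 - 1)/(1.607 + 1) = 0.232835
  R = 0.232835^2 = 0.0542121
  R(%) = 0.0542121 * 100 = 5.421%

5.421%


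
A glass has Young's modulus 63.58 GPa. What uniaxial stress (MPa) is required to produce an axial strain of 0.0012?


Rearrange E = sigma / epsilon:
  sigma = E * epsilon
  E (MPa) = 63.58 * 1000 = 63580
  sigma = 63580 * 0.0012 = 76.3 MPa

76.3 MPa


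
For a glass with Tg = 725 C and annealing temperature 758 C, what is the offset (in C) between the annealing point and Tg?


Offset = T_anneal - Tg:
  offset = 758 - 725 = 33 C

33 C


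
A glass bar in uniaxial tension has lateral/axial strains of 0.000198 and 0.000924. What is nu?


Poisson's ratio: nu = lateral strain / axial strain
  nu = 0.000198 / 0.000924 = 0.2143

0.2143


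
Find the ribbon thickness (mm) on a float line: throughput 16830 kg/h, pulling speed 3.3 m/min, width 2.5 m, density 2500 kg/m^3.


Ribbon cross-section from mass balance:
  Volume rate = throughput / density = 16830 / 2500 = 6.732 m^3/h
  thickness = volume rate / (speed * 60 * width), i.e.
  thickness = throughput / (60 * speed * width * density) * 1000
  thickness = 16830 / (60 * 3.3 * 2.5 * 2500) * 1000 = 13.6 mm

13.6 mm


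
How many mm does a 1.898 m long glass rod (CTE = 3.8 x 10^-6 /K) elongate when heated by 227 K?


Thermal expansion formula: dL = alpha * L0 * dT
  dL = (3.8 x 10^-6) * 1.898 * 227 = 0.00163721 m
Convert to mm: 0.00163721 * 1000 = 1.6372 mm

1.6372 mm


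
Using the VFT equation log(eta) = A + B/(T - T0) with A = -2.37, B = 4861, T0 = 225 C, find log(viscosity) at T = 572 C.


VFT equation: log(eta) = A + B / (T - T0)
  T - T0 = 572 - 225 = 347
  B / (T - T0) = 4861 / 347 = 14.009
  log(eta) = -2.37 + 14.009 = 11.639

11.639


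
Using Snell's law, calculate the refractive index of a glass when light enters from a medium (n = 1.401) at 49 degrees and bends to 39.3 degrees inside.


Apply Snell's law: n1 * sin(theta1) = n2 * sin(theta2)
  n2 = n1 * sin(theta1) / sin(theta2)
  sin(49) = 0.75471
  sin(39.3) = 0.633381
  n2 = 1.401 * 0.75471 / 0.633381 = 1.6694

1.6694


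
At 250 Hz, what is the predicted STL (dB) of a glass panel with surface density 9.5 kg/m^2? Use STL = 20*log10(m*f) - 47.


Mass law: STL = 20 * log10(m * f) - 47
  m * f = 9.5 * 250 = 2375
  log10(2375) = 3.37566
  STL = 20 * 3.37566 - 47 = 67.5132 - 47 = 20.5 dB

20.5 dB


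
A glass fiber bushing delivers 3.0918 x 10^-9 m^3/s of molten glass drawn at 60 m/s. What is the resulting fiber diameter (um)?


Cross-sectional area from continuity:
  A = Q / v = 3.0918 x 10^-9 / 60 = 5.153 x 10^-11 m^2
Diameter from circular cross-section:
  d = sqrt(4A / pi) * 10^6 (m -> um)
  d = sqrt(4 * 5.153 x 10^-11 / pi) * 10^6 = 8.1 um

8.1 um


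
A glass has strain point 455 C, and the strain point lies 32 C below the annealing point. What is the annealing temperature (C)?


T_anneal = T_strain + gap:
  T_anneal = 455 + 32 = 487 C

487 C


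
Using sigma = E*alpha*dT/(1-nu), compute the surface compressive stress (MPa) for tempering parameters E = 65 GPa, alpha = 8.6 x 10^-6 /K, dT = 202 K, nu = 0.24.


Tempering stress: sigma = E * alpha * dT / (1 - nu)
  E (MPa) = 65 * 1000 = 65000
  Numerator = 65000 * (8.6 x 10^-6) * 202 = 112.918
  Denominator = 1 - 0.24 = 0.76
  sigma = 112.918 / 0.76 = 148.6 MPa

148.6 MPa


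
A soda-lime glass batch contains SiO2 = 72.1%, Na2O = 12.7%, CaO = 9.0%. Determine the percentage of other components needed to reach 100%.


Sum the three major oxides:
  SiO2 + Na2O + CaO = 72.1 + 12.7 + 9.0 = 93.8%
Subtract from 100%:
  Others = 100 - 93.8 = 6.2%

6.2%


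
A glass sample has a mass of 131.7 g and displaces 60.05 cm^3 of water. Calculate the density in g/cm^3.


Use the definition of density:
  rho = mass / volume
  rho = 131.7 / 60.05 = 2.193 g/cm^3

2.193 g/cm^3


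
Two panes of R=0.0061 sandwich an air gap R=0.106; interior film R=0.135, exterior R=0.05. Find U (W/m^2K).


Total thermal resistance (series):
  R_total = R_in + R_glass + R_air + R_glass + R_out
  R_total = 0.135 + 0.0061 + 0.106 + 0.0061 + 0.05 = 0.3032 m^2K/W
U-value = 1 / R_total = 1 / 0.3032 = 3.298 W/m^2K

3.298 W/m^2K


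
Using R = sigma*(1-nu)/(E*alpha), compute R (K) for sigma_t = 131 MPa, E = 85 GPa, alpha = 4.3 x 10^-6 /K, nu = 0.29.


Thermal shock resistance: R = sigma * (1 - nu) / (E * alpha)
  Numerator = 131 * (1 - 0.29) = 93.01
  Denominator = 85 * 1000 * (4.3 x 10^-6) = 0.3655
  R = 93.01 / 0.3655 = 254.5 K

254.5 K


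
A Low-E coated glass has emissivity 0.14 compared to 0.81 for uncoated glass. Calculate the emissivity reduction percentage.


Percentage reduction = (1 - coated/uncoated) * 100
  Ratio = 0.14 / 0.81 = 0.1728
  Reduction = (1 - 0.1728) * 100 = 82.7%

82.7%


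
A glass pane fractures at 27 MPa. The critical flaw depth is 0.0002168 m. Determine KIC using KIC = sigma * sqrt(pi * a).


Fracture toughness: KIC = sigma * sqrt(pi * a)
  pi * a = pi * 0.0002168 = 0.000681097
  sqrt(pi * a) = 0.026098
  KIC = 27 * 0.026098 = 0.705 MPa*sqrt(m)

0.705 MPa*sqrt(m)


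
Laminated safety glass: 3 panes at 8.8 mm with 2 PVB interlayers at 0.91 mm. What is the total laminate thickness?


Total thickness = glass contribution + PVB contribution
  Glass: 3 * 8.8 = 26.4 mm
  PVB: 2 * 0.91 = 1.82 mm
  Total = 26.4 + 1.82 = 28.22 mm

28.22 mm


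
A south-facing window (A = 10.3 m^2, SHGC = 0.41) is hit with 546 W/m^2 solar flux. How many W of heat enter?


Solar heat gain: Q = Area * SHGC * Irradiance
  Q = 10.3 * 0.41 * 546 = 2305.8 W

2305.8 W


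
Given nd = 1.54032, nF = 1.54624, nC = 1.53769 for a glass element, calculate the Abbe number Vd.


Abbe number formula: Vd = (nd - 1) / (nF - nC)
  nd - 1 = 1.54032 - 1 = 0.54032
  nF - nC = 1.54624 - 1.53769 = 0.00855
  Vd = 0.54032 / 0.00855 = 63.2

63.2


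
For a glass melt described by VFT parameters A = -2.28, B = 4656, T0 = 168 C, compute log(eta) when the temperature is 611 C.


VFT equation: log(eta) = A + B / (T - T0)
  T - T0 = 611 - 168 = 443
  B / (T - T0) = 4656 / 443 = 10.51
  log(eta) = -2.28 + 10.51 = 8.23

8.23


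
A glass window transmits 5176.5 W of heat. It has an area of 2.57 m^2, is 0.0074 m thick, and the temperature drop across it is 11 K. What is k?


Fourier's law rearranged: k = Q * t / (A * dT)
  Numerator = 5176.5 * 0.0074 = 38.3061
  Denominator = 2.57 * 11 = 28.27
  k = 38.3061 / 28.27 = 1.355 W/mK

1.355 W/mK


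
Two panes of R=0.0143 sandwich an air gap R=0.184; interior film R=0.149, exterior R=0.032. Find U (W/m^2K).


Total thermal resistance (series):
  R_total = R_in + R_glass + R_air + R_glass + R_out
  R_total = 0.149 + 0.0143 + 0.184 + 0.0143 + 0.032 = 0.3936 m^2K/W
U-value = 1 / R_total = 1 / 0.3936 = 2.541 W/m^2K

2.541 W/m^2K


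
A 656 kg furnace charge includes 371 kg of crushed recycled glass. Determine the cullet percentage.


Cullet ratio = (cullet mass / total batch mass) * 100
  Ratio = 371 / 656 * 100 = 56.55%

56.55%


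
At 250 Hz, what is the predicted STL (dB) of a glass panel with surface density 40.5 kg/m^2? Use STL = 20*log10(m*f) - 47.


Mass law: STL = 20 * log10(m * f) - 47
  m * f = 40.5 * 250 = 10125
  log10(10125) = 4.0054
  STL = 20 * 4.0054 - 47 = 80.108 - 47 = 33.1 dB

33.1 dB


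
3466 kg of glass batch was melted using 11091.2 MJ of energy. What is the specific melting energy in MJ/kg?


Rearrange E = m * s for s:
  s = E / m
  s = 11091.2 / 3466 = 3.2 MJ/kg

3.2 MJ/kg


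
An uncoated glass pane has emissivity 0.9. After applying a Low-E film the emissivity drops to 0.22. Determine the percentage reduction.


Percentage reduction = (1 - coated/uncoated) * 100
  Ratio = 0.22 / 0.9 = 0.2444
  Reduction = (1 - 0.2444) * 100 = 75.6%

75.6%


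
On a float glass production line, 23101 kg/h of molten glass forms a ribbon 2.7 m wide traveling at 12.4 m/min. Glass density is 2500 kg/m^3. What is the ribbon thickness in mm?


Ribbon cross-section from mass balance:
  Volume rate = throughput / density = 23101 / 2500 = 9.2404 m^3/h
  thickness = volume rate / (speed * 60 * width), i.e.
  thickness = throughput / (60 * speed * width * density) * 1000
  thickness = 23101 / (60 * 12.4 * 2.7 * 2500) * 1000 = 4.6 mm

4.6 mm


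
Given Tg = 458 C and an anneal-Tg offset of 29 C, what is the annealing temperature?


The annealing temperature is Tg plus the offset:
  T_anneal = 458 + 29 = 487 C

487 C


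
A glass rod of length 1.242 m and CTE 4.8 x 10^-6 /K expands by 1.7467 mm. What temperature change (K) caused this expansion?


Rearrange dL = alpha * L0 * dT for dT:
  dT = dL / (alpha * L0)
  dL (m) = 1.7467 / 1000 = 0.0017467
  dT = 0.0017467 / ((4.8 x 10^-6) * 1.242) = 293.0 K

293.0 K


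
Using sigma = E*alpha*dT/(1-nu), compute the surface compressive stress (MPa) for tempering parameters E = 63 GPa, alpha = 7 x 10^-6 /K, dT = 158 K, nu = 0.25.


Tempering stress: sigma = E * alpha * dT / (1 - nu)
  E (MPa) = 63 * 1000 = 63000
  Numerator = 63000 * (7 x 10^-6) * 158 = 69.678
  Denominator = 1 - 0.25 = 0.75
  sigma = 69.678 / 0.75 = 92.9 MPa

92.9 MPa


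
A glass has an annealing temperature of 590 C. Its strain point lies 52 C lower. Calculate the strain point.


Strain point = annealing point - difference:
  T_strain = 590 - 52 = 538 C

538 C


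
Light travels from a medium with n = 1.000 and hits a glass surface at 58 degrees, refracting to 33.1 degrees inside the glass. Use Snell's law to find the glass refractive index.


Apply Snell's law: n1 * sin(theta1) = n2 * sin(theta2)
  n2 = n1 * sin(theta1) / sin(theta2)
  sin(58) = 0.848048
  sin(33.1) = 0.546102
  n2 = 1.000 * 0.848048 / 0.546102 = 1.5529

1.5529


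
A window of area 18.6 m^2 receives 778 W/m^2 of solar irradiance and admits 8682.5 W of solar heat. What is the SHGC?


Rearrange Q = Area * SHGC * Irradiance:
  SHGC = Q / (Area * Irradiance)
  SHGC = 8682.5 / (18.6 * 778) = 0.6

0.6


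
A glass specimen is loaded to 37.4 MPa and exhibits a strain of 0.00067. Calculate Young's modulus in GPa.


Young's modulus: E = stress / strain
  E = 37.4 MPa / 0.00067 = 55820.9 MPa
Convert to GPa: 55820.9 / 1000 = 55.82 GPa

55.82 GPa


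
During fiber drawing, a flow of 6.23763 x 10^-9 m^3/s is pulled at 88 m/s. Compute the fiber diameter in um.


Cross-sectional area from continuity:
  A = Q / v = 6.23763 x 10^-9 / 88 = 7.088216 x 10^-11 m^2
Diameter from circular cross-section:
  d = sqrt(4A / pi) * 10^6 (m -> um)
  d = sqrt(4 * 7.088216 x 10^-11 / pi) * 10^6 = 9.5 um

9.5 um


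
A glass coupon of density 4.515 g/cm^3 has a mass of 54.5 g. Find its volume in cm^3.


Rearrange rho = m / V:
  V = m / rho
  V = 54.5 / 4.515 = 12.071 cm^3

12.071 cm^3


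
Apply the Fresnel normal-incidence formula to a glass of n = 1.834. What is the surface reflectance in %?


Fresnel reflectance at normal incidence:
  R = ((n - 1)/(n + 1))^2
  (n - 1)/(n + 1) = (1.834 - 1)/(1.834 + 1) = 0.294284
  R = 0.294284^2 = 0.0866031
  R(%) = 0.0866031 * 100 = 8.66%

8.66%


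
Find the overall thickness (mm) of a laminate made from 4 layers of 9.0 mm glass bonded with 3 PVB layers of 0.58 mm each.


Total thickness = glass contribution + PVB contribution
  Glass: 4 * 9.0 = 36.0 mm
  PVB: 3 * 0.58 = 1.74 mm
  Total = 36.0 + 1.74 = 37.74 mm

37.74 mm


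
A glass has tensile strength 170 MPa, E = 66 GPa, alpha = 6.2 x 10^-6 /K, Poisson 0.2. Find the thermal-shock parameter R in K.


Thermal shock resistance: R = sigma * (1 - nu) / (E * alpha)
  Numerator = 170 * (1 - 0.2) = 136.0
  Denominator = 66 * 1000 * (6.2 x 10^-6) = 0.4092
  R = 136.0 / 0.4092 = 332.4 K

332.4 K


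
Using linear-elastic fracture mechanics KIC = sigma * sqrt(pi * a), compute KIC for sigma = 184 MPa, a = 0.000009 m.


Fracture toughness: KIC = sigma * sqrt(pi * a)
  pi * a = pi * 0.000009 = 0.000028274
  sqrt(pi * a) = 0.005317
  KIC = 184 * 0.005317 = 0.978 MPa*sqrt(m)

0.978 MPa*sqrt(m)


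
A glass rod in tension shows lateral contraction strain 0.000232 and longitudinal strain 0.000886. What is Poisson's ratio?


Poisson's ratio: nu = lateral strain / axial strain
  nu = 0.000232 / 0.000886 = 0.2619

0.2619


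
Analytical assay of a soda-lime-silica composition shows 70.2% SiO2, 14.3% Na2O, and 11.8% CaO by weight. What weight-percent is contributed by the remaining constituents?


Sum the three major oxides:
  SiO2 + Na2O + CaO = 70.2 + 14.3 + 11.8 = 96.3%
Subtract from 100%:
  Others = 100 - 96.3 = 3.7%

3.7%


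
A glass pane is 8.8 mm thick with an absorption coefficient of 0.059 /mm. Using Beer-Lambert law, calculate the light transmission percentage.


Beer-Lambert law: T = exp(-alpha * thickness)
  exponent = -0.059 * 8.8 = -0.5192
  T = exp(-0.5192) = 0.595
  Percentage = 0.595 * 100 = 59.5%

59.5%


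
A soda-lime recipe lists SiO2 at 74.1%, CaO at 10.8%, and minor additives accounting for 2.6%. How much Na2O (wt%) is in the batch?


Pieces sum to 100%:
  Na2O = 100 - (SiO2 + CaO + others)
  Na2O = 100 - (74.1 + 10.8 + 2.6) = 12.5%

12.5%


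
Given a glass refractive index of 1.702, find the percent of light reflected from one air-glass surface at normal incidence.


Fresnel reflectance at normal incidence:
  R = ((n - 1)/(n + 1))^2
  (n - 1)/(n + 1) = (1.702 - 1)/(1.702 + 1) = 0.259808
  R = 0.259808^2 = 0.0675002
  R(%) = 0.0675002 * 100 = 6.75%

6.75%


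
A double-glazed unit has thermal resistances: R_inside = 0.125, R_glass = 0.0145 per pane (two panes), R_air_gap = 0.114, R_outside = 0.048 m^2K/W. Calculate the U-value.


Total thermal resistance (series):
  R_total = R_in + R_glass + R_air + R_glass + R_out
  R_total = 0.125 + 0.0145 + 0.114 + 0.0145 + 0.048 = 0.316 m^2K/W
U-value = 1 / R_total = 1 / 0.316 = 3.165 W/m^2K

3.165 W/m^2K


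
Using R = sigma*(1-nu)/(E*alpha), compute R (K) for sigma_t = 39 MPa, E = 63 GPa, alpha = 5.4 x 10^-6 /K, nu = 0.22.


Thermal shock resistance: R = sigma * (1 - nu) / (E * alpha)
  Numerator = 39 * (1 - 0.22) = 30.42
  Denominator = 63 * 1000 * (5.4 x 10^-6) = 0.3402
  R = 30.42 / 0.3402 = 89.4 K

89.4 K


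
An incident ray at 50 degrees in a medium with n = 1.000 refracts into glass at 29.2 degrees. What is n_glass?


Apply Snell's law: n1 * sin(theta1) = n2 * sin(theta2)
  n2 = n1 * sin(theta1) / sin(theta2)
  sin(50) = 0.766044
  sin(29.2) = 0.48786
  n2 = 1.000 * 0.766044 / 0.48786 = 1.5702

1.5702


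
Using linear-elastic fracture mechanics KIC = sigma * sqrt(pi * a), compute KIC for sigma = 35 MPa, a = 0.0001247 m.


Fracture toughness: KIC = sigma * sqrt(pi * a)
  pi * a = pi * 0.0001247 = 0.000391757
  sqrt(pi * a) = 0.019793
  KIC = 35 * 0.019793 = 0.693 MPa*sqrt(m)

0.693 MPa*sqrt(m)


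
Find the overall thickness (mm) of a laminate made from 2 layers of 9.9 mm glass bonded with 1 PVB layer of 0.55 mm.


Total thickness = glass contribution + PVB contribution
  Glass: 2 * 9.9 = 19.8 mm
  PVB: 1 * 0.55 = 0.55 mm
  Total = 19.8 + 0.55 = 20.35 mm

20.35 mm


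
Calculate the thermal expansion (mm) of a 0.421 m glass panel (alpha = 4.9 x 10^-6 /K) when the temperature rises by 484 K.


Thermal expansion formula: dL = alpha * L0 * dT
  dL = (4.9 x 10^-6) * 0.421 * 484 = 0.00099844 m
Convert to mm: 0.00099844 * 1000 = 0.9984 mm

0.9984 mm


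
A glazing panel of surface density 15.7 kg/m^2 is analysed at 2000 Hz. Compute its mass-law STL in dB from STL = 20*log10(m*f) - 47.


Mass law: STL = 20 * log10(m * f) - 47
  m * f = 15.7 * 2000 = 31400
  log10(31400) = 4.49693
  STL = 20 * 4.49693 - 47 = 89.9386 - 47 = 42.9 dB

42.9 dB


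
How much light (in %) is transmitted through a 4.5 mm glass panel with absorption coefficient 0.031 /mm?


Beer-Lambert law: T = exp(-alpha * thickness)
  exponent = -0.031 * 4.5 = -0.1395
  T = exp(-0.1395) = 0.8698
  Percentage = 0.8698 * 100 = 86.98%

86.98%


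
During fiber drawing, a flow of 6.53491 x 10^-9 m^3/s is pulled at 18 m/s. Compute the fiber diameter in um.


Cross-sectional area from continuity:
  A = Q / v = 6.53491 x 10^-9 / 18 = 3.630506 x 10^-10 m^2
Diameter from circular cross-section:
  d = sqrt(4A / pi) * 10^6 (m -> um)
  d = sqrt(4 * 3.630506 x 10^-10 / pi) * 10^6 = 21.5 um

21.5 um


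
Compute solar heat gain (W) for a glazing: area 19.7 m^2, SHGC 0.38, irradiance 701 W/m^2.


Solar heat gain: Q = Area * SHGC * Irradiance
  Q = 19.7 * 0.38 * 701 = 5247.7 W

5247.7 W


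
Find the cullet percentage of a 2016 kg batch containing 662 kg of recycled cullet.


Cullet ratio = (cullet mass / total batch mass) * 100
  Ratio = 662 / 2016 * 100 = 32.84%

32.84%


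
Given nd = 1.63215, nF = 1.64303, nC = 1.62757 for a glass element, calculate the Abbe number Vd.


Abbe number formula: Vd = (nd - 1) / (nF - nC)
  nd - 1 = 1.63215 - 1 = 0.63215
  nF - nC = 1.64303 - 1.62757 = 0.01546
  Vd = 0.63215 / 0.01546 = 40.89

40.89


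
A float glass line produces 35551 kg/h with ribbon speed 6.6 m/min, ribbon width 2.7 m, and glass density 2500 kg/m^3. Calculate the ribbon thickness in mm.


Ribbon cross-section from mass balance:
  Volume rate = throughput / density = 35551 / 2500 = 14.2204 m^3/h
  thickness = volume rate / (speed * 60 * width), i.e.
  thickness = throughput / (60 * speed * width * density) * 1000
  thickness = 35551 / (60 * 6.6 * 2.7 * 2500) * 1000 = 13.3 mm

13.3 mm


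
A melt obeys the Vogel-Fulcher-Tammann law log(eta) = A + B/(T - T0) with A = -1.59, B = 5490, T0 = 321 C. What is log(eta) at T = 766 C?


VFT equation: log(eta) = A + B / (T - T0)
  T - T0 = 766 - 321 = 445
  B / (T - T0) = 5490 / 445 = 12.337
  log(eta) = -1.59 + 12.337 = 10.747

10.747


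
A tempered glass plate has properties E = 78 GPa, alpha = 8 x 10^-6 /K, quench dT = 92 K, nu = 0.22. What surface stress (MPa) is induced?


Tempering stress: sigma = E * alpha * dT / (1 - nu)
  E (MPa) = 78 * 1000 = 78000
  Numerator = 78000 * (8 x 10^-6) * 92 = 57.408
  Denominator = 1 - 0.22 = 0.78
  sigma = 57.408 / 0.78 = 73.6 MPa

73.6 MPa


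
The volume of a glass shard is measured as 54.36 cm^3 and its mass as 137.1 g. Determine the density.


Use the definition of density:
  rho = mass / volume
  rho = 137.1 / 54.36 = 2.522 g/cm^3

2.522 g/cm^3


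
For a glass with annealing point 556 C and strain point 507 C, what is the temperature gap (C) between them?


Gap = T_anneal - T_strain:
  gap = 556 - 507 = 49 C

49 C


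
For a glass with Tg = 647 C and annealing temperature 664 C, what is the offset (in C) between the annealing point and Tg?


Offset = T_anneal - Tg:
  offset = 664 - 647 = 17 C

17 C


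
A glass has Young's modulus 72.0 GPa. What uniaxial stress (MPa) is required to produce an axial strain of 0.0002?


Rearrange E = sigma / epsilon:
  sigma = E * epsilon
  E (MPa) = 72.0 * 1000 = 72000
  sigma = 72000 * 0.0002 = 14.4 MPa

14.4 MPa


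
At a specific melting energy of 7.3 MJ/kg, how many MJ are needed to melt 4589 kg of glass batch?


Total energy = mass * specific energy
  E = 4589 * 7.3 = 33499.7 MJ

33499.7 MJ


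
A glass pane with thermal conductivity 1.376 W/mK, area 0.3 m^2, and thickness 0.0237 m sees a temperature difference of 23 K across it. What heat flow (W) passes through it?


Fourier's law: Q = k * A * dT / t
  Q = 1.376 * 0.3 * 23 / 0.0237
  Q = 9.4944 / 0.0237 = 400.6 W

400.6 W


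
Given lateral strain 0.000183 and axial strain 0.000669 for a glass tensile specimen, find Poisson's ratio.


Poisson's ratio: nu = lateral strain / axial strain
  nu = 0.000183 / 0.000669 = 0.2735

0.2735


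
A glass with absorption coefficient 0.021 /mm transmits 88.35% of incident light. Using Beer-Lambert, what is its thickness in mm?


Rearrange T = exp(-alpha * thickness):
  thickness = -ln(T) / alpha
  T = 88.35/100 = 0.8835
  ln(T) = -0.12386
  -ln(T) = 0.12386
  thickness = 0.12386 / 0.021 = 5.9 mm

5.9 mm


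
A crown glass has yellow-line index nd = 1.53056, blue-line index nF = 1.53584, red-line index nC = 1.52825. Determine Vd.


Abbe number formula: Vd = (nd - 1) / (nF - nC)
  nd - 1 = 1.53056 - 1 = 0.53056
  nF - nC = 1.53584 - 1.52825 = 0.00759
  Vd = 0.53056 / 0.00759 = 69.9

69.9


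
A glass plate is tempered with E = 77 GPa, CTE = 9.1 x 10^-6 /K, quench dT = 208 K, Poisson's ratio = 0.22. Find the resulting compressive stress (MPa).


Tempering stress: sigma = E * alpha * dT / (1 - nu)
  E (MPa) = 77 * 1000 = 77000
  Numerator = 77000 * (9.1 x 10^-6) * 208 = 145.7456
  Denominator = 1 - 0.22 = 0.78
  sigma = 145.7456 / 0.78 = 186.9 MPa

186.9 MPa


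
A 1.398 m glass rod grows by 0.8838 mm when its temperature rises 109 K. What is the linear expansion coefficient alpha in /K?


Rearrange dL = alpha * L0 * dT for alpha:
  alpha = dL / (L0 * dT)
  alpha = (0.8838 / 1000) / (1.398 * 109) = 0.0000058 /K = 5.8 x 10^-6 /K

5.8 x 10^-6 /K


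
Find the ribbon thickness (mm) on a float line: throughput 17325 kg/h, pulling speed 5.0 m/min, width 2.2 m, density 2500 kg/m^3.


Ribbon cross-section from mass balance:
  Volume rate = throughput / density = 17325 / 2500 = 6.93 m^3/h
  thickness = volume rate / (speed * 60 * width), i.e.
  thickness = throughput / (60 * speed * width * density) * 1000
  thickness = 17325 / (60 * 5.0 * 2.2 * 2500) * 1000 = 10.5 mm

10.5 mm


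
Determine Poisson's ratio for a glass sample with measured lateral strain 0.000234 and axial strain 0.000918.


Poisson's ratio: nu = lateral strain / axial strain
  nu = 0.000234 / 0.000918 = 0.2549

0.2549


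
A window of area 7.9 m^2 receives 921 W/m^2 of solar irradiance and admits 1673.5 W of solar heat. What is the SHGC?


Rearrange Q = Area * SHGC * Irradiance:
  SHGC = Q / (Area * Irradiance)
  SHGC = 1673.5 / (7.9 * 921) = 0.23

0.23


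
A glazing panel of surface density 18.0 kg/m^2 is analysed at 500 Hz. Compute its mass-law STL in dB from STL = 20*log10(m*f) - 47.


Mass law: STL = 20 * log10(m * f) - 47
  m * f = 18.0 * 500 = 9000
  log10(9000) = 3.95424
  STL = 20 * 3.95424 - 47 = 79.0848 - 47 = 32.1 dB

32.1 dB


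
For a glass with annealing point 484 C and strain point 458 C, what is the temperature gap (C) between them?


Gap = T_anneal - T_strain:
  gap = 484 - 458 = 26 C

26 C


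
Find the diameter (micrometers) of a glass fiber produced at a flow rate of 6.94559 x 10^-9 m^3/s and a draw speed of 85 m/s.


Cross-sectional area from continuity:
  A = Q / v = 6.94559 x 10^-9 / 85 = 8.171282 x 10^-11 m^2
Diameter from circular cross-section:
  d = sqrt(4A / pi) * 10^6 (m -> um)
  d = sqrt(4 * 8.171282 x 10^-11 / pi) * 10^6 = 10.2 um

10.2 um


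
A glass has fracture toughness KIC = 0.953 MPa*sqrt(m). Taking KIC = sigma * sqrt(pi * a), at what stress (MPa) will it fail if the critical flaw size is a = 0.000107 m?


Rearrange KIC = sigma * sqrt(pi * a):
  sigma = KIC / sqrt(pi * a)
  sqrt(pi * 0.000107) = 0.018334
  sigma = 0.953 / 0.018334 = 51.98 MPa

51.98 MPa


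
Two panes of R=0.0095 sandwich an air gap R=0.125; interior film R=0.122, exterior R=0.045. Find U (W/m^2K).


Total thermal resistance (series):
  R_total = R_in + R_glass + R_air + R_glass + R_out
  R_total = 0.122 + 0.0095 + 0.125 + 0.0095 + 0.045 = 0.311 m^2K/W
U-value = 1 / R_total = 1 / 0.311 = 3.215 W/m^2K

3.215 W/m^2K


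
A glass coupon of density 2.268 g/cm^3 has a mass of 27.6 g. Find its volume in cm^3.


Rearrange rho = m / V:
  V = m / rho
  V = 27.6 / 2.268 = 12.169 cm^3

12.169 cm^3


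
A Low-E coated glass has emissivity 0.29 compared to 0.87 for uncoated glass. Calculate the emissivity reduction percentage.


Percentage reduction = (1 - coated/uncoated) * 100
  Ratio = 0.29 / 0.87 = 0.3333
  Reduction = (1 - 0.3333) * 100 = 66.7%

66.7%


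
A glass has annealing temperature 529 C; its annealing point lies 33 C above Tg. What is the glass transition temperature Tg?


Rearrange T_anneal = Tg + offset for Tg:
  Tg = T_anneal - offset = 529 - 33 = 496 C

496 C


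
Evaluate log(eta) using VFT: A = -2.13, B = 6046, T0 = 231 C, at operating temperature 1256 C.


VFT equation: log(eta) = A + B / (T - T0)
  T - T0 = 1256 - 231 = 1025
  B / (T - T0) = 6046 / 1025 = 5.899
  log(eta) = -2.13 + 5.899 = 3.769

3.769


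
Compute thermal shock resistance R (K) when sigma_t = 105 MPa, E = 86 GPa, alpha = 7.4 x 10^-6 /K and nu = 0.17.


Thermal shock resistance: R = sigma * (1 - nu) / (E * alpha)
  Numerator = 105 * (1 - 0.17) = 87.15
  Denominator = 86 * 1000 * (7.4 x 10^-6) = 0.6364
  R = 87.15 / 0.6364 = 136.9 K

136.9 K


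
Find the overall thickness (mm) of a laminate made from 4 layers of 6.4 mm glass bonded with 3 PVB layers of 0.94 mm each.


Total thickness = glass contribution + PVB contribution
  Glass: 4 * 6.4 = 25.6 mm
  PVB: 3 * 0.94 = 2.82 mm
  Total = 25.6 + 2.82 = 28.42 mm

28.42 mm


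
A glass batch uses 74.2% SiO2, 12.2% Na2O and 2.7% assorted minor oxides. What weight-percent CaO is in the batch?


Pieces sum to 100%:
  CaO = 100 - (SiO2 + Na2O + others)
  CaO = 100 - (74.2 + 12.2 + 2.7) = 10.9%

10.9%


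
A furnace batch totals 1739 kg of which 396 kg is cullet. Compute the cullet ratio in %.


Cullet ratio = (cullet mass / total batch mass) * 100
  Ratio = 396 / 1739 * 100 = 22.77%

22.77%


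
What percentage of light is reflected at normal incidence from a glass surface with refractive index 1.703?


Fresnel reflectance at normal incidence:
  R = ((n - 1)/(n + 1))^2
  (n - 1)/(n + 1) = (1.703 - 1)/(1.703 + 1) = 0.260081
  R = 0.260081^2 = 0.0676421
  R(%) = 0.0676421 * 100 = 6.764%

6.764%
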